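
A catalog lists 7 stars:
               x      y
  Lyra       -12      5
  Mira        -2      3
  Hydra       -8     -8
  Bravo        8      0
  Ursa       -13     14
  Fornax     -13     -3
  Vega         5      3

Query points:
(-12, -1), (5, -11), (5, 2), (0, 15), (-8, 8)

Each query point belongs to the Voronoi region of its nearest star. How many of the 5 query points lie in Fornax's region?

(-12, -1) — d² to each: Lyra:36, Mira:116, Hydra:65, Bravo:401, Ursa:226, Fornax:5, Vega:305 → nearest is Fornax
(5, -11) — d² to each: Lyra:545, Mira:245, Hydra:178, Bravo:130, Ursa:949, Fornax:388, Vega:196 → nearest is Bravo
(5, 2) — d² to each: Lyra:298, Mira:50, Hydra:269, Bravo:13, Ursa:468, Fornax:349, Vega:1 → nearest is Vega
(0, 15) — d² to each: Lyra:244, Mira:148, Hydra:593, Bravo:289, Ursa:170, Fornax:493, Vega:169 → nearest is Mira
(-8, 8) — d² to each: Lyra:25, Mira:61, Hydra:256, Bravo:320, Ursa:61, Fornax:146, Vega:194 → nearest is Lyra
1 of the 5 points has Fornax as nearest.

1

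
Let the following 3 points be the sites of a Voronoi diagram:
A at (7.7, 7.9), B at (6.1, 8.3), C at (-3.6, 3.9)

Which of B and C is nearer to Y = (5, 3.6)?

Compare squared distances:
|YB|² = (5−6.1)² + (3.6−8.3)² = 1.21 + 22.09 = 23.3
|YC|² = (5−(-3.6))² + (3.6−3.9)² = 73.96 + 0.09 = 74.05
23.3 < 74.05, so B is closer.

B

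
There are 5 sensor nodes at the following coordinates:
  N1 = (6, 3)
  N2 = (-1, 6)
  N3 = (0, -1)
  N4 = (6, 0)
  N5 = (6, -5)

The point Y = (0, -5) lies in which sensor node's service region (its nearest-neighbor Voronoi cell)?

N3

Compare squared distances (the ordering matches that of the actual distances):
|YN1|² = (0−6)² + (-5−3)² = 36 + 64 = 100
|YN2|² = (0−(-1))² + (-5−6)² = 1 + 121 = 122
|YN3|² = (0−0)² + (-5−(-1))² = 0 + 16 = 16
|YN4|² = (0−6)² + (-5−0)² = 36 + 25 = 61
|YN5|² = (0−6)² + (-5−(-5))² = 36 + 0 = 36
N3 is nearest.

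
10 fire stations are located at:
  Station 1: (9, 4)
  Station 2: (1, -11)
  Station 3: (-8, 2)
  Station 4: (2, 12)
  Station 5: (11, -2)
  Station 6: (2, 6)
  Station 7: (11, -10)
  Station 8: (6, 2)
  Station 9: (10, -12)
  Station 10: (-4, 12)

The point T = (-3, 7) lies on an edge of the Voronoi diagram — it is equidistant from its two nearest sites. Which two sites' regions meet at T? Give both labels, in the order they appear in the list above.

Squared distances from T to each site:
d²(T, Station 1) = (-3−9)² + (7−4)² = 144 + 9 = 153
d²(T, Station 2) = (-3−1)² + (7−(-11))² = 16 + 324 = 340
d²(T, Station 3) = (-3−(-8))² + (7−2)² = 25 + 25 = 50
d²(T, Station 4) = (-3−2)² + (7−12)² = 25 + 25 = 50
d²(T, Station 5) = (-3−11)² + (7−(-2))² = 196 + 81 = 277
d²(T, Station 6) = (-3−2)² + (7−6)² = 25 + 1 = 26
d²(T, Station 7) = (-3−11)² + (7−(-10))² = 196 + 289 = 485
d²(T, Station 8) = (-3−6)² + (7−2)² = 81 + 25 = 106
d²(T, Station 9) = (-3−10)² + (7−(-12))² = 169 + 361 = 530
d²(T, Station 10) = (-3−(-4))² + (7−12)² = 1 + 25 = 26
T is equidistant from Station 6 and Station 10 (both at squared distance 26), and every other site is strictly farther — so T lies on the Station 6–Station 10 Voronoi edge.

Station 6 and Station 10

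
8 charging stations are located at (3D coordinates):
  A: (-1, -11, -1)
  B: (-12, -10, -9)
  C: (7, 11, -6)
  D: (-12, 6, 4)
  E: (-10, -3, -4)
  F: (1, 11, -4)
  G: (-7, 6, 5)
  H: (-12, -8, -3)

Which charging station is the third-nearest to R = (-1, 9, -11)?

Compare squared distances (the ordering matches that of the actual distances):
|RA|² = (-1−(-1))² + (9−(-11))² + (-11−(-1))² = 0 + 400 + 100 = 500
|RB|² = (-1−(-12))² + (9−(-10))² + (-11−(-9))² = 121 + 361 + 4 = 486
|RC|² = (-1−7)² + (9−11)² + (-11−(-6))² = 64 + 4 + 25 = 93
|RD|² = (-1−(-12))² + (9−6)² + (-11−4)² = 121 + 9 + 225 = 355
|RE|² = (-1−(-10))² + (9−(-3))² + (-11−(-4))² = 81 + 144 + 49 = 274
|RF|² = (-1−1)² + (9−11)² + (-11−(-4))² = 4 + 4 + 49 = 57
|RG|² = (-1−(-7))² + (9−6)² + (-11−5)² = 36 + 9 + 256 = 301
|RH|² = (-1−(-12))² + (9−(-8))² + (-11−(-3))² = 121 + 289 + 64 = 474
Sorted ascending: F, C, E, G, … — the third-nearest is E.

E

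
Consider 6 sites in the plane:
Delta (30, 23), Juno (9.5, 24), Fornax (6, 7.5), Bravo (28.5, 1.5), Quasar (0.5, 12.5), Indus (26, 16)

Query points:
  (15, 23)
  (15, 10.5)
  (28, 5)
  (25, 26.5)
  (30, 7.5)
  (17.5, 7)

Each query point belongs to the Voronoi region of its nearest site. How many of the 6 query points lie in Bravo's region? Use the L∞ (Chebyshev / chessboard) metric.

2

(15, 23) — d to each: Delta:15, Juno:5.5, Fornax:15.5, Bravo:21.5, Quasar:14.5, Indus:11 → nearest is Juno
(15, 10.5) — d to each: Delta:15, Juno:13.5, Fornax:9, Bravo:13.5, Quasar:14.5, Indus:11 → nearest is Fornax
(28, 5) — d to each: Delta:18, Juno:19, Fornax:22, Bravo:3.5, Quasar:27.5, Indus:11 → nearest is Bravo
(25, 26.5) — d to each: Delta:5, Juno:15.5, Fornax:19, Bravo:25, Quasar:24.5, Indus:10.5 → nearest is Delta
(30, 7.5) — d to each: Delta:15.5, Juno:20.5, Fornax:24, Bravo:6, Quasar:29.5, Indus:8.5 → nearest is Bravo
(17.5, 7) — d to each: Delta:16, Juno:17, Fornax:11.5, Bravo:11, Quasar:17, Indus:9 → nearest is Indus
2 of the 6 points have Bravo as nearest.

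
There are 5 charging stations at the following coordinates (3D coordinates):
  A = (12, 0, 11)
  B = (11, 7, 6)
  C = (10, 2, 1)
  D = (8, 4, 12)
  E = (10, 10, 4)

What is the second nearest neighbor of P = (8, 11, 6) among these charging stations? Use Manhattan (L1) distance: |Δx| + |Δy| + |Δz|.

d(P,A) = |8−12| + |11−0| + |6−11| = 4 + 11 + 5 = 20
d(P,B) = |8−11| + |11−7| + |6−6| = 3 + 4 + 0 = 7
d(P,C) = |8−10| + |11−2| + |6−1| = 2 + 9 + 5 = 16
d(P,D) = |8−8| + |11−4| + |6−12| = 0 + 7 + 6 = 13
d(P,E) = |8−10| + |11−10| + |6−4| = 2 + 1 + 2 = 5
Sorted ascending: E, B, D, … — the second-nearest is B.

B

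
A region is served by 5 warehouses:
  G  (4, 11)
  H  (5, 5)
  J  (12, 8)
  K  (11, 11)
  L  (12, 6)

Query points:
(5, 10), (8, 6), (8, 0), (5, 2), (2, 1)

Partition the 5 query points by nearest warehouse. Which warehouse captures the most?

(5, 10) — d² to each: G:2, H:25, J:53, K:37, L:65 → nearest is G
(8, 6) — d² to each: G:41, H:10, J:20, K:34, L:16 → nearest is H
(8, 0) — d² to each: G:137, H:34, J:80, K:130, L:52 → nearest is H
(5, 2) — d² to each: G:82, H:9, J:85, K:117, L:65 → nearest is H
(2, 1) — d² to each: G:104, H:25, J:149, K:181, L:125 → nearest is H
Tally — G:1, H:4. H captures the most (4).

H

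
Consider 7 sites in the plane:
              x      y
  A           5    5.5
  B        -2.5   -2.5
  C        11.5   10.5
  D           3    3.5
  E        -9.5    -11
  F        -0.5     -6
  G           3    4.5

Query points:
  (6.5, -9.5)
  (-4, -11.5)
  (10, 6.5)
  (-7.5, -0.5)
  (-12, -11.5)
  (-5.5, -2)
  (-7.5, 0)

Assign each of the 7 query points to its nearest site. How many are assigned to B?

3

(6.5, -9.5) — d² to each: A:227.25, B:130, C:425, D:181.25, E:258.25, F:61.25, G:208.25 → nearest is F
(-4, -11.5) — d² to each: A:370, B:83.25, C:724.25, D:274, E:30.5, F:42.5, G:305 → nearest is E
(10, 6.5) — d² to each: A:26, B:237.25, C:18.25, D:58, E:686.5, F:266.5, G:53 → nearest is C
(-7.5, -0.5) — d² to each: A:192.25, B:29, C:482, D:126.25, E:114.25, F:79.25, G:135.25 → nearest is B
(-12, -11.5) — d² to each: A:578, B:171.25, C:1036.25, D:450, E:6.5, F:162.5, G:481 → nearest is E
(-5.5, -2) — d² to each: A:166.5, B:9.25, C:445.25, D:102.5, E:97, F:41, G:114.5 → nearest is B
(-7.5, 0) — d² to each: A:186.5, B:31.25, C:471.25, D:122.5, E:125, F:85, G:130.5 → nearest is B
3 of the 7 points have B as nearest.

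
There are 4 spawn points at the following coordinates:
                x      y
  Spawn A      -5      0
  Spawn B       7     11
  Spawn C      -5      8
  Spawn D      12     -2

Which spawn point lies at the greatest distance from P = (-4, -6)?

Spawn B

Since √ is increasing, it suffices to compare squared distances:
d²(P, Spawn A) = (-4−(-5))² + (-6−0)² = 1 + 36 = 37
d²(P, Spawn B) = (-4−7)² + (-6−11)² = 121 + 289 = 410
d²(P, Spawn C) = (-4−(-5))² + (-6−8)² = 1 + 196 = 197
d²(P, Spawn D) = (-4−12)² + (-6−(-2))² = 256 + 16 = 272
The largest is to Spawn B.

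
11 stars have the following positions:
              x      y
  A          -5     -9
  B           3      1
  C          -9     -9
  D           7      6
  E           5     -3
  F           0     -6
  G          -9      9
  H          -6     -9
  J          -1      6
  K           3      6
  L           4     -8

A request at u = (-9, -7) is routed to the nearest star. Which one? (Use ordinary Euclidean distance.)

C

Since √ is increasing, it suffices to compare squared distances:
|uA|² = 16 + 4 = 20
|uB|² = 144 + 64 = 208
|uC|² = 0 + 4 = 4
|uD|² = 256 + 169 = 425
|uE|² = 196 + 16 = 212
|uF|² = 81 + 1 = 82
|uG|² = 0 + 256 = 256
|uH|² = 9 + 4 = 13
|uJ|² = 64 + 169 = 233
|uK|² = 144 + 169 = 313
|uL|² = 169 + 1 = 170
C is nearest.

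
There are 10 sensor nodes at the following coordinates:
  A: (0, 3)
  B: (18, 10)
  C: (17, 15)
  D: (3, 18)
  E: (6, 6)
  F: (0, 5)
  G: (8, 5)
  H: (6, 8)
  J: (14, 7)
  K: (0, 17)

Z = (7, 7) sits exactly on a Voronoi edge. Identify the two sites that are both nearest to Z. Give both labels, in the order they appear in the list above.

Squared distances from Z to each site:
|ZA|² = 49 + 16 = 65
|ZB|² = 121 + 9 = 130
|ZC|² = 100 + 64 = 164
|ZD|² = 16 + 121 = 137
|ZE|² = 1 + 1 = 2
|ZF|² = 49 + 4 = 53
|ZG|² = 1 + 4 = 5
|ZH|² = 1 + 1 = 2
|ZJ|² = 49 + 0 = 49
|ZK|² = 49 + 100 = 149
Z is equidistant from E and H (both at squared distance 2), and every other site is strictly farther — so Z lies on the E–H Voronoi edge.

E and H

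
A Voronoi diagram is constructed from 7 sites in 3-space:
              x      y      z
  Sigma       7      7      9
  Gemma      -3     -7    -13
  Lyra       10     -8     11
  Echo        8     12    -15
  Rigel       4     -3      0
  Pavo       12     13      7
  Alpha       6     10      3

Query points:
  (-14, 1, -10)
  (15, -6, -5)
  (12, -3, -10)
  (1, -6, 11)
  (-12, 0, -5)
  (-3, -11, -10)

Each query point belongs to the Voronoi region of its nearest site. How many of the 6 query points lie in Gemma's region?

3

(-14, 1, -10) — d² to each: Sigma:838, Gemma:194, Lyra:1098, Echo:630, Rigel:440, Pavo:1109, Alpha:650 → nearest is Gemma
(15, -6, -5) — d² to each: Sigma:429, Gemma:389, Lyra:285, Echo:473, Rigel:155, Pavo:514, Alpha:401 → nearest is Rigel
(12, -3, -10) — d² to each: Sigma:486, Gemma:250, Lyra:470, Echo:266, Rigel:164, Pavo:545, Alpha:374 → nearest is Rigel
(1, -6, 11) — d² to each: Sigma:209, Gemma:593, Lyra:85, Echo:1049, Rigel:139, Pavo:498, Alpha:345 → nearest is Lyra
(-12, 0, -5) — d² to each: Sigma:606, Gemma:194, Lyra:804, Echo:644, Rigel:290, Pavo:889, Alpha:488 → nearest is Gemma
(-3, -11, -10) — d² to each: Sigma:785, Gemma:25, Lyra:619, Echo:675, Rigel:213, Pavo:1090, Alpha:691 → nearest is Gemma
3 of the 6 points have Gemma as nearest.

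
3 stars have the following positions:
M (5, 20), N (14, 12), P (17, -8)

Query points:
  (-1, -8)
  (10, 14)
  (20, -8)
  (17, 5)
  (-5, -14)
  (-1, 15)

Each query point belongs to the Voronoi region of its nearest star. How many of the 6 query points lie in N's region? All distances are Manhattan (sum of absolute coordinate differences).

2

(-1, -8) — d to each: M:34, N:35, P:18 → nearest is P
(10, 14) — d to each: M:11, N:6, P:29 → nearest is N
(20, -8) — d to each: M:43, N:26, P:3 → nearest is P
(17, 5) — d to each: M:27, N:10, P:13 → nearest is N
(-5, -14) — d to each: M:44, N:45, P:28 → nearest is P
(-1, 15) — d to each: M:11, N:18, P:41 → nearest is M
2 of the 6 points have N as nearest.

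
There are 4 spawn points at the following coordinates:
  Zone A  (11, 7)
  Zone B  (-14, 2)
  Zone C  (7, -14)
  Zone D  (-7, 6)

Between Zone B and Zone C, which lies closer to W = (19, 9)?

Compare squared distances:
d²(W, Zone B) = (19−(-14))² + (9−2)² = 1089 + 49 = 1138
d²(W, Zone C) = (19−7)² + (9−(-14))² = 144 + 529 = 673
1138 > 673, so Zone C is closer.

Zone C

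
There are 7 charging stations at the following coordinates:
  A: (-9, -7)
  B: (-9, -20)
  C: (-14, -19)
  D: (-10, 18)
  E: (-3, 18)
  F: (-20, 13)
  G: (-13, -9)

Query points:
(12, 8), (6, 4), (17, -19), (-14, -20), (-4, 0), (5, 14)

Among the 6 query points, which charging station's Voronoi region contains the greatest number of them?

E

(12, 8) — d² to each: A:666, B:1225, C:1405, D:584, E:325, F:1049, G:914 → nearest is E
(6, 4) — d² to each: A:346, B:801, C:929, D:452, E:277, F:757, G:530 → nearest is E
(17, -19) — d² to each: A:820, B:677, C:961, D:2098, E:1769, F:2393, G:1000 → nearest is B
(-14, -20) — d² to each: A:194, B:25, C:1, D:1460, E:1565, F:1125, G:122 → nearest is C
(-4, 0) — d² to each: A:74, B:425, C:461, D:360, E:325, F:425, G:162 → nearest is A
(5, 14) — d² to each: A:637, B:1352, C:1450, D:241, E:80, F:626, G:853 → nearest is E
Tally — A:1, B:1, C:1, E:3. E captures the most (3).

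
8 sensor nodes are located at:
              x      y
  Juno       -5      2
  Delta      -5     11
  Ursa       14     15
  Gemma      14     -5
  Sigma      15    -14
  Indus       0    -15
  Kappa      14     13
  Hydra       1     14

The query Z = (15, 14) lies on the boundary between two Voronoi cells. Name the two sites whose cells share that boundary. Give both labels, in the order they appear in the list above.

Ursa and Kappa

Squared distances from Z to each site:
d²(Z, Juno) = (15−(-5))² + (14−2)² = 400 + 144 = 544
d²(Z, Delta) = (15−(-5))² + (14−11)² = 400 + 9 = 409
d²(Z, Ursa) = (15−14)² + (14−15)² = 1 + 1 = 2
d²(Z, Gemma) = (15−14)² + (14−(-5))² = 1 + 361 = 362
d²(Z, Sigma) = (15−15)² + (14−(-14))² = 0 + 784 = 784
d²(Z, Indus) = (15−0)² + (14−(-15))² = 225 + 841 = 1066
d²(Z, Kappa) = (15−14)² + (14−13)² = 1 + 1 = 2
d²(Z, Hydra) = (15−1)² + (14−14)² = 196 + 0 = 196
Z is equidistant from Ursa and Kappa (both at squared distance 2), and every other site is strictly farther — so Z lies on the Ursa–Kappa Voronoi edge.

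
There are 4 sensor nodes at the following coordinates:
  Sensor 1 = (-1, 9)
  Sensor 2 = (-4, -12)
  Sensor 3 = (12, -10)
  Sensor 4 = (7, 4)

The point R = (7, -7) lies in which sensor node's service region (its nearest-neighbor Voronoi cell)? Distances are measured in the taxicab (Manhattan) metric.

Sensor 3

d(R, Sensor 1) = |7−(-1)| + |-7−9| = 8 + 16 = 24
d(R, Sensor 2) = |7−(-4)| + |-7−(-12)| = 11 + 5 = 16
d(R, Sensor 3) = |7−12| + |-7−(-10)| = 5 + 3 = 8
d(R, Sensor 4) = |7−7| + |-7−4| = 0 + 11 = 11
The smallest is to Sensor 3, so R lies in the Voronoi region of Sensor 3.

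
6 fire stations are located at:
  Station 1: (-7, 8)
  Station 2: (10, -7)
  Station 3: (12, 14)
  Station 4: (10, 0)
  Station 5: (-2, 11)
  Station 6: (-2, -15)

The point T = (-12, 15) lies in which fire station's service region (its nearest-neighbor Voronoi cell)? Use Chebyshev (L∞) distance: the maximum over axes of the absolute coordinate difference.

Station 1

d(T, Station 1) = max(5, 7) = 7
d(T, Station 2) = max(22, 22) = 22
d(T, Station 3) = max(24, 1) = 24
d(T, Station 4) = max(22, 15) = 22
d(T, Station 5) = max(10, 4) = 10
d(T, Station 6) = max(10, 30) = 30
Minimum is at Station 1.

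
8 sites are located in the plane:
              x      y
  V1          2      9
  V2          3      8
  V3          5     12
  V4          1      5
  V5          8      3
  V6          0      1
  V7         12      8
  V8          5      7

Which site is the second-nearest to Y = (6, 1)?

Squared Euclidean distances:
|YV1|² = 16 + 64 = 80
|YV2|² = 9 + 49 = 58
|YV3|² = 1 + 121 = 122
|YV4|² = 25 + 16 = 41
|YV5|² = 4 + 4 = 8
|YV6|² = 36 + 0 = 36
|YV7|² = 36 + 49 = 85
|YV8|² = 1 + 36 = 37
Sorted ascending: V5, V6, V8, … — the second-nearest is V6.

V6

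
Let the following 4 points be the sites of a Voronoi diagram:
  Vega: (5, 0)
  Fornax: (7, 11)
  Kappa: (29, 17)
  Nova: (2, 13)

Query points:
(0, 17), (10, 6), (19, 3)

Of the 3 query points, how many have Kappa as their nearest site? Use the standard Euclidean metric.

0

(0, 17) — d² to each: Vega:314, Fornax:85, Kappa:841, Nova:20 → nearest is Nova
(10, 6) — d² to each: Vega:61, Fornax:34, Kappa:482, Nova:113 → nearest is Fornax
(19, 3) — d² to each: Vega:205, Fornax:208, Kappa:296, Nova:389 → nearest is Vega
0 of the 3 points have Kappa as nearest.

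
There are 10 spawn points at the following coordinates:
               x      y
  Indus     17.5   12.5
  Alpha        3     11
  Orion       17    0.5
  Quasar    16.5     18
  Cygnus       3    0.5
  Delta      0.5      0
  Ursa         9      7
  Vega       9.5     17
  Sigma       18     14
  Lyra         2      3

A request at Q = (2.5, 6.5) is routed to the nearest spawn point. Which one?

Lyra

Compare squared distances (the ordering matches that of the actual distances):
d²(Q, Indus) = (2.5−17.5)² + (6.5−12.5)² = 225 + 36 = 261
d²(Q, Alpha) = (2.5−3)² + (6.5−11)² = 0.25 + 20.25 = 20.5
d²(Q, Orion) = (2.5−17)² + (6.5−0.5)² = 210.25 + 36 = 246.25
d²(Q, Quasar) = (2.5−16.5)² + (6.5−18)² = 196 + 132.25 = 328.25
d²(Q, Cygnus) = (2.5−3)² + (6.5−0.5)² = 0.25 + 36 = 36.25
d²(Q, Delta) = (2.5−0.5)² + (6.5−0)² = 4 + 42.25 = 46.25
d²(Q, Ursa) = (2.5−9)² + (6.5−7)² = 42.25 + 0.25 = 42.5
d²(Q, Vega) = (2.5−9.5)² + (6.5−17)² = 49 + 110.25 = 159.25
d²(Q, Sigma) = (2.5−18)² + (6.5−14)² = 240.25 + 56.25 = 296.5
d²(Q, Lyra) = (2.5−2)² + (6.5−3)² = 0.25 + 12.25 = 12.5
Lyra is nearest.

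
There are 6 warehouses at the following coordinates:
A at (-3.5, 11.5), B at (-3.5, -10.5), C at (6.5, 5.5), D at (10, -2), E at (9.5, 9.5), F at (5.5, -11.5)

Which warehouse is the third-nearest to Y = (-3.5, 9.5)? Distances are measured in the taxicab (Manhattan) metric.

C

d(Y,A) = |-3.5−(-3.5)| + |9.5−11.5| = 0 + 2 = 2
d(Y,B) = |-3.5−(-3.5)| + |9.5−(-10.5)| = 0 + 20 = 20
d(Y,C) = |-3.5−6.5| + |9.5−5.5| = 10 + 4 = 14
d(Y,D) = |-3.5−10| + |9.5−(-2)| = 13.5 + 11.5 = 25
d(Y,E) = |-3.5−9.5| + |9.5−9.5| = 13 + 0 = 13
d(Y,F) = |-3.5−5.5| + |9.5−(-11.5)| = 9 + 21 = 30
Sorted ascending: A, E, C, B, … — the third-nearest is C.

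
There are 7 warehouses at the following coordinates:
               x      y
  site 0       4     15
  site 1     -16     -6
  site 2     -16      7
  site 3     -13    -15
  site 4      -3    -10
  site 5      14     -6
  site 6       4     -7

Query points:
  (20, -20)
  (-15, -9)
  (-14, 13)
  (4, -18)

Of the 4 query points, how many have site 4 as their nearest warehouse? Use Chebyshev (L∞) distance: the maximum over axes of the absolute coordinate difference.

(20, -20) — d to each: site 0:35, site 1:36, site 2:36, site 3:33, site 4:23, site 5:14, site 6:16 → nearest is site 5
(-15, -9) — d to each: site 0:24, site 1:3, site 2:16, site 3:6, site 4:12, site 5:29, site 6:19 → nearest is site 1
(-14, 13) — d to each: site 0:18, site 1:19, site 2:6, site 3:28, site 4:23, site 5:28, site 6:20 → nearest is site 2
(4, -18) — d to each: site 0:33, site 1:20, site 2:25, site 3:17, site 4:8, site 5:12, site 6:11 → nearest is site 4
1 of the 4 points has site 4 as nearest.

1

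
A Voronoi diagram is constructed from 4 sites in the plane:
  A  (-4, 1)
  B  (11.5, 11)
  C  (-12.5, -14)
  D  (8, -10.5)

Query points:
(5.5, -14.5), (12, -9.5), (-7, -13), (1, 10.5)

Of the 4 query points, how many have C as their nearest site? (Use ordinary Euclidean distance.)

(5.5, -14.5) — d² to each: A:330.5, B:686.25, C:324.25, D:22.25 → nearest is D
(12, -9.5) — d² to each: A:366.25, B:420.5, C:620.5, D:17 → nearest is D
(-7, -13) — d² to each: A:205, B:918.25, C:31.25, D:231.25 → nearest is C
(1, 10.5) — d² to each: A:115.25, B:110.5, C:782.5, D:490 → nearest is B
1 of the 4 points has C as nearest.

1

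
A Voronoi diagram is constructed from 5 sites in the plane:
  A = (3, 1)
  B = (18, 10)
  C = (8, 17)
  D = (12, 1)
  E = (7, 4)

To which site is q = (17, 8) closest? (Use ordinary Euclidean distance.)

B

Squared Euclidean distances:
|qA|² = (17−3)² + (8−1)² = 196 + 49 = 245
|qB|² = (17−18)² + (8−10)² = 1 + 4 = 5
|qC|² = (17−8)² + (8−17)² = 81 + 81 = 162
|qD|² = (17−12)² + (8−1)² = 25 + 49 = 74
|qE|² = (17−7)² + (8−4)² = 100 + 16 = 116
Minimum is at B.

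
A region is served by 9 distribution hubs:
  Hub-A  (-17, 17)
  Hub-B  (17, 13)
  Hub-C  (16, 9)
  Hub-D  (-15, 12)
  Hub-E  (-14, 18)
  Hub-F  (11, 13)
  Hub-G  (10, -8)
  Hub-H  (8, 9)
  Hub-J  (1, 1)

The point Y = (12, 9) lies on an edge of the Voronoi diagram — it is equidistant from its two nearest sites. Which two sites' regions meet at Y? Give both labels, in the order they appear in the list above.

Squared distances from Y to each site:
d²(Y, Hub-A) = (12−(-17))² + (9−17)² = 841 + 64 = 905
d²(Y, Hub-B) = (12−17)² + (9−13)² = 25 + 16 = 41
d²(Y, Hub-C) = (12−16)² + (9−9)² = 16 + 0 = 16
d²(Y, Hub-D) = (12−(-15))² + (9−12)² = 729 + 9 = 738
d²(Y, Hub-E) = (12−(-14))² + (9−18)² = 676 + 81 = 757
d²(Y, Hub-F) = (12−11)² + (9−13)² = 1 + 16 = 17
d²(Y, Hub-G) = (12−10)² + (9−(-8))² = 4 + 289 = 293
d²(Y, Hub-H) = (12−8)² + (9−9)² = 16 + 0 = 16
d²(Y, Hub-J) = (12−1)² + (9−1)² = 121 + 64 = 185
Y is equidistant from Hub-C and Hub-H (both at squared distance 16), and every other site is strictly farther — so Y lies on the Hub-C–Hub-H Voronoi edge.

Hub-C and Hub-H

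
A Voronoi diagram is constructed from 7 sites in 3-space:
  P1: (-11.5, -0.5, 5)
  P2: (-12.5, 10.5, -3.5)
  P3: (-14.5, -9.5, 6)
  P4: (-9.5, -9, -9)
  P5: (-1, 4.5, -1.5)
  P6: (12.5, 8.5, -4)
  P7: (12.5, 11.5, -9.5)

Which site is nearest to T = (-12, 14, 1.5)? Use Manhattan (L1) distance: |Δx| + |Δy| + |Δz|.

P2

d(T,P1) = 0.5 + 14.5 + 3.5 = 18.5
d(T,P2) = 0.5 + 3.5 + 5 = 9
d(T,P3) = 2.5 + 23.5 + 4.5 = 30.5
d(T,P4) = 2.5 + 23 + 10.5 = 36
d(T,P5) = 11 + 9.5 + 3 = 23.5
d(T,P6) = 24.5 + 5.5 + 5.5 = 35.5
d(T,P7) = 24.5 + 2.5 + 11 = 38
The smallest is to P2, so T lies in the Voronoi region of P2.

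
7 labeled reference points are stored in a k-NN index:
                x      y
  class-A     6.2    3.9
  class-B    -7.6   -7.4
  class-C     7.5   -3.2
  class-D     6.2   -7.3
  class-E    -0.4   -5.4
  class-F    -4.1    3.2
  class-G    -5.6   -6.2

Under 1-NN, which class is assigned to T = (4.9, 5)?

class-A

Since √ is increasing, it suffices to compare squared distances:
d²(T, class-A) = 1.69 + 1.21 = 2.9
d²(T, class-B) = 156.25 + 153.76 = 310.01
d²(T, class-C) = 6.76 + 67.24 = 74
d²(T, class-D) = 1.69 + 151.29 = 152.98
d²(T, class-E) = 28.09 + 108.16 = 136.25
d²(T, class-F) = 81 + 3.24 = 84.24
d²(T, class-G) = 110.25 + 125.44 = 235.69
Minimum is at class-A.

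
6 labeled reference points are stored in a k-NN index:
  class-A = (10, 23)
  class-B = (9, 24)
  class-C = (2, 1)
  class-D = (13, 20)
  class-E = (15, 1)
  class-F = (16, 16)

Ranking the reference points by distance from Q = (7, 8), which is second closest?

Squared Euclidean distances:
d²(Q, class-A) = (7−10)² + (8−23)² = 9 + 225 = 234
d²(Q, class-B) = (7−9)² + (8−24)² = 4 + 256 = 260
d²(Q, class-C) = (7−2)² + (8−1)² = 25 + 49 = 74
d²(Q, class-D) = (7−13)² + (8−20)² = 36 + 144 = 180
d²(Q, class-E) = (7−15)² + (8−1)² = 64 + 49 = 113
d²(Q, class-F) = (7−16)² + (8−16)² = 81 + 64 = 145
Sorted ascending: class-C, class-E, class-F, … — the second-nearest is class-E.

class-E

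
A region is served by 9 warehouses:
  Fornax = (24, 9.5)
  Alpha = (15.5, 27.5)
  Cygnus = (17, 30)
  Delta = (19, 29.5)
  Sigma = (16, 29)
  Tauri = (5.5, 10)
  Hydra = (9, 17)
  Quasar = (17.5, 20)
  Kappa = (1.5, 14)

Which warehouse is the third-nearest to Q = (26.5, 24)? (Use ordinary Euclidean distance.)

Since √ is increasing, it suffices to compare squared distances:
d²(Q, Fornax) = (26.5−24)² + (24−9.5)² = 6.25 + 210.25 = 216.5
d²(Q, Alpha) = (26.5−15.5)² + (24−27.5)² = 121 + 12.25 = 133.25
d²(Q, Cygnus) = (26.5−17)² + (24−30)² = 90.25 + 36 = 126.25
d²(Q, Delta) = (26.5−19)² + (24−29.5)² = 56.25 + 30.25 = 86.5
d²(Q, Sigma) = (26.5−16)² + (24−29)² = 110.25 + 25 = 135.25
d²(Q, Tauri) = (26.5−5.5)² + (24−10)² = 441 + 196 = 637
d²(Q, Hydra) = (26.5−9)² + (24−17)² = 306.25 + 49 = 355.25
d²(Q, Quasar) = (26.5−17.5)² + (24−20)² = 81 + 16 = 97
d²(Q, Kappa) = (26.5−1.5)² + (24−14)² = 625 + 100 = 725
Sorted ascending: Delta, Quasar, Cygnus, Alpha, … — the third-nearest is Cygnus.

Cygnus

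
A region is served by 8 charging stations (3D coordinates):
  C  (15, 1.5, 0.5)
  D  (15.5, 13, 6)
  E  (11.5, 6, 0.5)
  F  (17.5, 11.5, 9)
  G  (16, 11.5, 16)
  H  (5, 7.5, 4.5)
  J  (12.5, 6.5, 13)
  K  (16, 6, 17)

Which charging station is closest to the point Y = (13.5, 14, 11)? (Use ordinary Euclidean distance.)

F

Squared Euclidean distances:
|YC|² = (13.5−15)² + (14−1.5)² + (11−0.5)² = 2.25 + 156.25 + 110.25 = 268.75
|YD|² = (13.5−15.5)² + (14−13)² + (11−6)² = 4 + 1 + 25 = 30
|YE|² = (13.5−11.5)² + (14−6)² + (11−0.5)² = 4 + 64 + 110.25 = 178.25
|YF|² = (13.5−17.5)² + (14−11.5)² + (11−9)² = 16 + 6.25 + 4 = 26.25
|YG|² = (13.5−16)² + (14−11.5)² + (11−16)² = 6.25 + 6.25 + 25 = 37.5
|YH|² = (13.5−5)² + (14−7.5)² + (11−4.5)² = 72.25 + 42.25 + 42.25 = 156.75
|YJ|² = (13.5−12.5)² + (14−6.5)² + (11−13)² = 1 + 56.25 + 4 = 61.25
|YK|² = (13.5−16)² + (14−6)² + (11−17)² = 6.25 + 64 + 36 = 106.25
F is nearest.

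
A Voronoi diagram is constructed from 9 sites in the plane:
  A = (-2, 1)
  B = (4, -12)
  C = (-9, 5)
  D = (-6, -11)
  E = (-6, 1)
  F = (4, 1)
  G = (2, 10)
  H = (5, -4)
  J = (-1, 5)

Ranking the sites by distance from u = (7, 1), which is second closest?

H

Compare squared distances (the ordering matches that of the actual distances):
|uA|² = (7−(-2))² + (1−1)² = 81 + 0 = 81
|uB|² = (7−4)² + (1−(-12))² = 9 + 169 = 178
|uC|² = (7−(-9))² + (1−5)² = 256 + 16 = 272
|uD|² = (7−(-6))² + (1−(-11))² = 169 + 144 = 313
|uE|² = (7−(-6))² + (1−1)² = 169 + 0 = 169
|uF|² = (7−4)² + (1−1)² = 9 + 0 = 9
|uG|² = (7−2)² + (1−10)² = 25 + 81 = 106
|uH|² = (7−5)² + (1−(-4))² = 4 + 25 = 29
|uJ|² = (7−(-1))² + (1−5)² = 64 + 16 = 80
Sorted ascending: F, H, J, … — the second-nearest is H.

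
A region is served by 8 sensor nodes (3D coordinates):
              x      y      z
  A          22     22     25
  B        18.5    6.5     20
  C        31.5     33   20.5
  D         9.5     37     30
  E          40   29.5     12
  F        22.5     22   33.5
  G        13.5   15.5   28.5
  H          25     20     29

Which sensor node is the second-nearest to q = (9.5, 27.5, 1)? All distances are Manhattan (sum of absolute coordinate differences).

A

d(q,A) = |9.5−22| + |27.5−22| + |1−25| = 12.5 + 5.5 + 24 = 42
d(q,B) = |9.5−18.5| + |27.5−6.5| + |1−20| = 9 + 21 + 19 = 49
d(q,C) = |9.5−31.5| + |27.5−33| + |1−20.5| = 22 + 5.5 + 19.5 = 47
d(q,D) = |9.5−9.5| + |27.5−37| + |1−30| = 0 + 9.5 + 29 = 38.5
d(q,E) = |9.5−40| + |27.5−29.5| + |1−12| = 30.5 + 2 + 11 = 43.5
d(q,F) = |9.5−22.5| + |27.5−22| + |1−33.5| = 13 + 5.5 + 32.5 = 51
d(q,G) = |9.5−13.5| + |27.5−15.5| + |1−28.5| = 4 + 12 + 27.5 = 43.5
d(q,H) = |9.5−25| + |27.5−20| + |1−29| = 15.5 + 7.5 + 28 = 51
Sorted ascending: D, A, E, … — the second-nearest is A.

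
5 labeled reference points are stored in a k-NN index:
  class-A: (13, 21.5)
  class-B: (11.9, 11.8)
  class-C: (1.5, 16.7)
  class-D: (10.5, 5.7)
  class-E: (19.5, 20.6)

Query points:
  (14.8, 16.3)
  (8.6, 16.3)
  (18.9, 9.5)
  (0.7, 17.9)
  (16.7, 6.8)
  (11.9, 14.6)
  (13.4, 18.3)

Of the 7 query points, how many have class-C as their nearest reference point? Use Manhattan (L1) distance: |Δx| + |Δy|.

2

(14.8, 16.3) — d to each: class-A:7, class-B:7.4, class-C:13.7, class-D:14.9, class-E:9 → nearest is class-A
(8.6, 16.3) — d to each: class-A:9.6, class-B:7.8, class-C:7.5, class-D:12.5, class-E:15.2 → nearest is class-C
(18.9, 9.5) — d to each: class-A:17.9, class-B:9.3, class-C:24.6, class-D:12.2, class-E:11.7 → nearest is class-B
(0.7, 17.9) — d to each: class-A:15.9, class-B:17.3, class-C:2, class-D:22, class-E:21.5 → nearest is class-C
(16.7, 6.8) — d to each: class-A:18.4, class-B:9.8, class-C:25.1, class-D:7.3, class-E:16.6 → nearest is class-D
(11.9, 14.6) — d to each: class-A:8, class-B:2.8, class-C:12.5, class-D:10.3, class-E:13.6 → nearest is class-B
(13.4, 18.3) — d to each: class-A:3.6, class-B:8, class-C:13.5, class-D:15.5, class-E:8.4 → nearest is class-A
2 of the 7 points have class-C as nearest.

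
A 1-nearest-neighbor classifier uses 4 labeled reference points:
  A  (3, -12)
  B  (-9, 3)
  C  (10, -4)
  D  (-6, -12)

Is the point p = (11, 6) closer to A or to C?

Compare squared distances:
|pA|² = (11−3)² + (6−(-12))² = 64 + 324 = 388
|pC|² = (11−10)² + (6−(-4))² = 1 + 100 = 101
388 > 101, so C is closer.

C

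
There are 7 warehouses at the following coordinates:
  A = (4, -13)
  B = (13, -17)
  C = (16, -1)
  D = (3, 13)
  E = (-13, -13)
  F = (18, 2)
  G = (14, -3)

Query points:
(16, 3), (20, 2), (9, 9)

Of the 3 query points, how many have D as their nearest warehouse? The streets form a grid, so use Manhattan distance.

(16, 3) — d to each: A:28, B:23, C:4, D:23, E:45, F:3, G:8 → nearest is F
(20, 2) — d to each: A:31, B:26, C:7, D:28, E:48, F:2, G:11 → nearest is F
(9, 9) — d to each: A:27, B:30, C:17, D:10, E:44, F:16, G:17 → nearest is D
1 of the 3 points has D as nearest.

1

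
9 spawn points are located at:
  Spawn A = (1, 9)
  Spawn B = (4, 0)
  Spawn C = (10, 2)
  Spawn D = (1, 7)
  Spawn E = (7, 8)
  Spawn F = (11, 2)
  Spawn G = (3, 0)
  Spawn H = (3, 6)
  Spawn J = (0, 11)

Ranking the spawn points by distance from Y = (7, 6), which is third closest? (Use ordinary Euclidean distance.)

Since √ is increasing, it suffices to compare squared distances:
d²(Y, Spawn A) = 36 + 9 = 45
d²(Y, Spawn B) = 9 + 36 = 45
d²(Y, Spawn C) = 9 + 16 = 25
d²(Y, Spawn D) = 36 + 1 = 37
d²(Y, Spawn E) = 0 + 4 = 4
d²(Y, Spawn F) = 16 + 16 = 32
d²(Y, Spawn G) = 16 + 36 = 52
d²(Y, Spawn H) = 16 + 0 = 16
d²(Y, Spawn J) = 49 + 25 = 74
Sorted ascending: Spawn E, Spawn H, Spawn C, Spawn F, … — the third-nearest is Spawn C.

Spawn C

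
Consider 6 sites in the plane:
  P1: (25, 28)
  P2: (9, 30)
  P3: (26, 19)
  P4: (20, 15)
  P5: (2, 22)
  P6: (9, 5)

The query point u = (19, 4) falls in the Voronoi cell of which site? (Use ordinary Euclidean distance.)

Squared Euclidean distances:
|uP1|² = (19−25)² + (4−28)² = 36 + 576 = 612
|uP2|² = (19−9)² + (4−30)² = 100 + 676 = 776
|uP3|² = (19−26)² + (4−19)² = 49 + 225 = 274
|uP4|² = (19−20)² + (4−15)² = 1 + 121 = 122
|uP5|² = (19−2)² + (4−22)² = 289 + 324 = 613
|uP6|² = (19−9)² + (4−5)² = 100 + 1 = 101
The smallest is to P6, so u lies in the Voronoi region of P6.

P6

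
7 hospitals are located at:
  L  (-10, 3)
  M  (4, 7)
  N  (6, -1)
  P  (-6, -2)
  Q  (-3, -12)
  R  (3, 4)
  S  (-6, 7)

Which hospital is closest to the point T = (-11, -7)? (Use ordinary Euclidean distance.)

Since √ is increasing, it suffices to compare squared distances:
|TL|² = (-11−(-10))² + (-7−3)² = 1 + 100 = 101
|TM|² = (-11−4)² + (-7−7)² = 225 + 196 = 421
|TN|² = (-11−6)² + (-7−(-1))² = 289 + 36 = 325
|TP|² = (-11−(-6))² + (-7−(-2))² = 25 + 25 = 50
|TQ|² = (-11−(-3))² + (-7−(-12))² = 64 + 25 = 89
|TR|² = (-11−3)² + (-7−4)² = 196 + 121 = 317
|TS|² = (-11−(-6))² + (-7−7)² = 25 + 196 = 221
P is nearest.

P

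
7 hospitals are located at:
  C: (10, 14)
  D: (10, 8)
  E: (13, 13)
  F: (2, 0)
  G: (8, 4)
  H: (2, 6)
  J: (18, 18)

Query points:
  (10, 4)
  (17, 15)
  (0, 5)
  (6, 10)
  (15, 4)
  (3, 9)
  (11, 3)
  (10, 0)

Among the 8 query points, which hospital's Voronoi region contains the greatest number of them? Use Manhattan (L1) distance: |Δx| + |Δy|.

(10, 4) — d to each: C:10, D:4, E:12, F:12, G:2, H:10, J:22 → nearest is G
(17, 15) — d to each: C:8, D:14, E:6, F:30, G:20, H:24, J:4 → nearest is J
(0, 5) — d to each: C:19, D:13, E:21, F:7, G:9, H:3, J:31 → nearest is H
(6, 10) — d to each: C:8, D:6, E:10, F:14, G:8, H:8, J:20 → nearest is D
(15, 4) — d to each: C:15, D:9, E:11, F:17, G:7, H:15, J:17 → nearest is G
(3, 9) — d to each: C:12, D:8, E:14, F:10, G:10, H:4, J:24 → nearest is H
(11, 3) — d to each: C:12, D:6, E:12, F:12, G:4, H:12, J:22 → nearest is G
(10, 0) — d to each: C:14, D:8, E:16, F:8, G:6, H:14, J:26 → nearest is G
Tally — D:1, G:4, H:2, J:1. G captures the most (4).

G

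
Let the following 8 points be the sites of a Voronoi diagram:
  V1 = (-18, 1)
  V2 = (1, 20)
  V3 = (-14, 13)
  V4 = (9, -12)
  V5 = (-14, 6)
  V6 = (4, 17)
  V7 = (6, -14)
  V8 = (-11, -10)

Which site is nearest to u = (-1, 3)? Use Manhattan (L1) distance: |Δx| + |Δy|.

d(u,V1) = |-1−(-18)| + |3−1| = 17 + 2 = 19
d(u,V2) = |-1−1| + |3−20| = 2 + 17 = 19
d(u,V3) = |-1−(-14)| + |3−13| = 13 + 10 = 23
d(u,V4) = |-1−9| + |3−(-12)| = 10 + 15 = 25
d(u,V5) = |-1−(-14)| + |3−6| = 13 + 3 = 16
d(u,V6) = |-1−4| + |3−17| = 5 + 14 = 19
d(u,V7) = |-1−6| + |3−(-14)| = 7 + 17 = 24
d(u,V8) = |-1−(-11)| + |3−(-10)| = 10 + 13 = 23
V5 is nearest.

V5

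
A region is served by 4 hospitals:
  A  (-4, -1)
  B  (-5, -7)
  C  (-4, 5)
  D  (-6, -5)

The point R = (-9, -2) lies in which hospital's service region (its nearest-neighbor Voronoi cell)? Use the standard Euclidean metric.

D

Compare squared distances (the ordering matches that of the actual distances):
|RA|² = (-9−(-4))² + (-2−(-1))² = 25 + 1 = 26
|RB|² = (-9−(-5))² + (-2−(-7))² = 16 + 25 = 41
|RC|² = (-9−(-4))² + (-2−5)² = 25 + 49 = 74
|RD|² = (-9−(-6))² + (-2−(-5))² = 9 + 9 = 18
Minimum is at D.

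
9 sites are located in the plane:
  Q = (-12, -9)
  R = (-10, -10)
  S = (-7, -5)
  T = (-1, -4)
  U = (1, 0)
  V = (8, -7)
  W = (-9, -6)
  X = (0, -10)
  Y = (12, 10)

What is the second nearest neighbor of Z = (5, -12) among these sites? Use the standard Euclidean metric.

Squared Euclidean distances:
|ZQ|² = (5−(-12))² + (-12−(-9))² = 289 + 9 = 298
|ZR|² = (5−(-10))² + (-12−(-10))² = 225 + 4 = 229
|ZS|² = (5−(-7))² + (-12−(-5))² = 144 + 49 = 193
|ZT|² = (5−(-1))² + (-12−(-4))² = 36 + 64 = 100
|ZU|² = (5−1)² + (-12−0)² = 16 + 144 = 160
|ZV|² = (5−8)² + (-12−(-7))² = 9 + 25 = 34
|ZW|² = (5−(-9))² + (-12−(-6))² = 196 + 36 = 232
|ZX|² = (5−0)² + (-12−(-10))² = 25 + 4 = 29
|ZY|² = (5−12)² + (-12−10)² = 49 + 484 = 533
Sorted ascending: X, V, T, … — the second-nearest is V.

V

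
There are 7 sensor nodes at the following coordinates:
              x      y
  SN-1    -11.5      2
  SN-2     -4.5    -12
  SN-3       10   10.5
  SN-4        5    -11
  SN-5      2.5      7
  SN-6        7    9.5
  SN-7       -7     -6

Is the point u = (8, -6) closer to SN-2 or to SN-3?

Compare squared distances:
d²(u, SN-2) = (8−(-4.5))² + (-6−(-12))² = 156.25 + 36 = 192.25
d²(u, SN-3) = (8−10)² + (-6−10.5)² = 4 + 272.25 = 276.25
192.25 < 276.25, so SN-2 is closer.

SN-2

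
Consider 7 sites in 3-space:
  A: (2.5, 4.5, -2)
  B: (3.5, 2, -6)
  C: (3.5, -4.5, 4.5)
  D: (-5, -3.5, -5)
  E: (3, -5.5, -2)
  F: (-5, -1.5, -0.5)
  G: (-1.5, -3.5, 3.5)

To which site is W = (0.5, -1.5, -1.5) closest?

E

Since √ is increasing, it suffices to compare squared distances:
|WA|² = (0.5−2.5)² + (-1.5−4.5)² + (-1.5−(-2))² = 4 + 36 + 0.25 = 40.25
|WB|² = (0.5−3.5)² + (-1.5−2)² + (-1.5−(-6))² = 9 + 12.25 + 20.25 = 41.5
|WC|² = (0.5−3.5)² + (-1.5−(-4.5))² + (-1.5−4.5)² = 9 + 9 + 36 = 54
|WD|² = (0.5−(-5))² + (-1.5−(-3.5))² + (-1.5−(-5))² = 30.25 + 4 + 12.25 = 46.5
|WE|² = (0.5−3)² + (-1.5−(-5.5))² + (-1.5−(-2))² = 6.25 + 16 + 0.25 = 22.5
|WF|² = (0.5−(-5))² + (-1.5−(-1.5))² + (-1.5−(-0.5))² = 30.25 + 0 + 1 = 31.25
|WG|² = (0.5−(-1.5))² + (-1.5−(-3.5))² + (-1.5−3.5)² = 4 + 4 + 25 = 33
Minimum is at E.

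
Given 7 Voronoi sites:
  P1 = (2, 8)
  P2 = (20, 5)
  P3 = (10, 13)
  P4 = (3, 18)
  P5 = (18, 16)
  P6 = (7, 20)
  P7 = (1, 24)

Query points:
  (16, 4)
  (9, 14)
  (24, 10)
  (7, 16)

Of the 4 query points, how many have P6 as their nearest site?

1

(16, 4) — d² to each: P1:212, P2:17, P3:117, P4:365, P5:148, P6:337, P7:625 → nearest is P2
(9, 14) — d² to each: P1:85, P2:202, P3:2, P4:52, P5:85, P6:40, P7:164 → nearest is P3
(24, 10) — d² to each: P1:488, P2:41, P3:205, P4:505, P5:72, P6:389, P7:725 → nearest is P2
(7, 16) — d² to each: P1:89, P2:290, P3:18, P4:20, P5:121, P6:16, P7:100 → nearest is P6
1 of the 4 points has P6 as nearest.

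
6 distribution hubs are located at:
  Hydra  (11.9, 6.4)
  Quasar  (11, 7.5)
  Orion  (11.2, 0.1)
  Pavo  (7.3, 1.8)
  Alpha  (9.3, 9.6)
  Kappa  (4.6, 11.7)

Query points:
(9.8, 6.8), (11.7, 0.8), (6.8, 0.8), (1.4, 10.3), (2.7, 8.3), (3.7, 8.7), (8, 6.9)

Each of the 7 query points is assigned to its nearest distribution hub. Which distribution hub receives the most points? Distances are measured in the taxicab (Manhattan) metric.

Kappa

(9.8, 6.8) — d to each: Hydra:2.5, Quasar:1.9, Orion:8.1, Pavo:7.5, Alpha:3.3, Kappa:10.1 → nearest is Quasar
(11.7, 0.8) — d to each: Hydra:5.8, Quasar:7.4, Orion:1.2, Pavo:5.4, Alpha:11.2, Kappa:18 → nearest is Orion
(6.8, 0.8) — d to each: Hydra:10.7, Quasar:10.9, Orion:5.1, Pavo:1.5, Alpha:11.3, Kappa:13.1 → nearest is Pavo
(1.4, 10.3) — d to each: Hydra:14.4, Quasar:12.4, Orion:20, Pavo:14.4, Alpha:8.6, Kappa:4.6 → nearest is Kappa
(2.7, 8.3) — d to each: Hydra:11.1, Quasar:9.1, Orion:16.7, Pavo:11.1, Alpha:7.9, Kappa:5.3 → nearest is Kappa
(3.7, 8.7) — d to each: Hydra:10.5, Quasar:8.5, Orion:16.1, Pavo:10.5, Alpha:6.5, Kappa:3.9 → nearest is Kappa
(8, 6.9) — d to each: Hydra:4.4, Quasar:3.6, Orion:10, Pavo:5.8, Alpha:4, Kappa:8.2 → nearest is Quasar
Tally — Quasar:2, Orion:1, Pavo:1, Kappa:3. Kappa captures the most (3).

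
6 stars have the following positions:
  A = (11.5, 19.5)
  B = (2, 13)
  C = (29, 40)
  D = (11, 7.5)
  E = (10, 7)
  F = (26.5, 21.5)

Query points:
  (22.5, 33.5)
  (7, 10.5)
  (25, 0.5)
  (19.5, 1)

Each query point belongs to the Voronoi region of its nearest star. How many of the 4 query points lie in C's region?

(22.5, 33.5) — d² to each: A:317, B:840.5, C:84.5, D:808.25, E:858.5, F:160 → nearest is C
(7, 10.5) — d² to each: A:101.25, B:31.25, C:1354.25, D:25, E:21.25, F:501.25 → nearest is E
(25, 0.5) — d² to each: A:543.25, B:685.25, C:1576.25, D:245, E:267.25, F:443.25 → nearest is D
(19.5, 1) — d² to each: A:406.25, B:450.25, C:1611.25, D:114.5, E:126.25, F:469.25 → nearest is D
1 of the 4 points has C as nearest.

1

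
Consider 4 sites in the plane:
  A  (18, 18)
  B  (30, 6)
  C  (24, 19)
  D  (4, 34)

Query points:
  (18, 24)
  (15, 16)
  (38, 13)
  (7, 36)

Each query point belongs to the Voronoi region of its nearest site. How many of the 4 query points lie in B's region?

(18, 24) — d² to each: A:36, B:468, C:61, D:296 → nearest is A
(15, 16) — d² to each: A:13, B:325, C:90, D:445 → nearest is A
(38, 13) — d² to each: A:425, B:113, C:232, D:1597 → nearest is B
(7, 36) — d² to each: A:445, B:1429, C:578, D:13 → nearest is D
1 of the 4 points has B as nearest.

1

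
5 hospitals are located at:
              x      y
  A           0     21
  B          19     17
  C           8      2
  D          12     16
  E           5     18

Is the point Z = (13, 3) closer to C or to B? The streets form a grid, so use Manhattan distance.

d(Z,C) = |13−8| + |3−2| = 5 + 1 = 6
d(Z,B) = |13−19| + |3−17| = 6 + 14 = 20
6 < 20, so C is closer.

C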